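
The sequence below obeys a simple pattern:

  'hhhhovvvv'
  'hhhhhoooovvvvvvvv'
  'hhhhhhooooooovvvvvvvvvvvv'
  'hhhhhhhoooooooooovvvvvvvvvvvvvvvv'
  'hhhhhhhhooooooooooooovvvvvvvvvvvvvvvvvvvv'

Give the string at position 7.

hhhhhhhhhhooooooooooooooooooovvvvvvvvvvvvvvvvvvvvvvvvvvvv

Term n consists of n+3 h's, followed by 3n-2 o's, followed by 4n v's (n = 1, 2, …).
At n = 7 the blocks have lengths 10, 19, 28.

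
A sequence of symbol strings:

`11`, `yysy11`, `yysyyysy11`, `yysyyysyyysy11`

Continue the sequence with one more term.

Each term is the previous one with yysy prepended.
Applying this once more to yysyyysyyysy11:

yysyyysyyysyyysy11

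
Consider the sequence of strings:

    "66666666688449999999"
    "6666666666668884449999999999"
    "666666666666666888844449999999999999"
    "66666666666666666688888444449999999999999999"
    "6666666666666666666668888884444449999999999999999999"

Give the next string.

666666666666666666666666888888844444449999999999999999999999

The n-th term is 3n+3 6's then n 8's then n 4's then 3n+1 9's, where the shown terms are n = 2, 3, 4, 5, 6.
Setting n = 7 gives 24, 7, 7, 22 characters in each block.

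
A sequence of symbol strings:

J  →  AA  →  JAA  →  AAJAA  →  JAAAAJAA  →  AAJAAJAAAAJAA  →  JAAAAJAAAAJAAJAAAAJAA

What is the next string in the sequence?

This is a Fibonacci-style word recurrence s(k) = s(k−2)·s(k−1): e.g. J·AA = JAA.
Continuing: AAJAAJAAAAJAA · JAAAAJAAAAJAAJAAAAJAA gives term 8.

AAJAAJAAAAJAAJAAAAJAAAAJAAJAAAAJAA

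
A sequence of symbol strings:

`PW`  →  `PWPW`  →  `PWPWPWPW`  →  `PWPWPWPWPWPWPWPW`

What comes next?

PWPWPWPWPWPWPWPWPWPWPWPWPWPWPWPW

Each string is two copies of the previous one concatenated.
One more doubling of PWPWPWPWPWPWPWPW gives the answer.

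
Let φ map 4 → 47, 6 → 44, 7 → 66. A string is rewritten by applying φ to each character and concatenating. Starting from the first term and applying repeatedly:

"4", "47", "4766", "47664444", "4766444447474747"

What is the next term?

47664444474747474766476647664766

φ(4766444447474747) expands symbol-by-symbol to 47 66 44 44 47 47 47 47 47 66 47 66 47 66 47 66; joining the 16 pieces gives the next term.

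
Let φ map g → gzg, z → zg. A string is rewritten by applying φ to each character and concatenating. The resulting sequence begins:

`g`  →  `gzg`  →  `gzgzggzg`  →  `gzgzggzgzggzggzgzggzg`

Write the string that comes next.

gzgzggzgzggzggzgzggzgzggzggzgzggzggzgzggzgzggzggzgzggzg

φ(gzgzggzgzggzggzgzggzg) expands symbol-by-symbol to gzg zg gzg zg gzg gzg zg gzg zg gzg gzg zg gzg gzg zg gzg zg gzg gzg zg gzg; joining the 21 pieces gives the next term.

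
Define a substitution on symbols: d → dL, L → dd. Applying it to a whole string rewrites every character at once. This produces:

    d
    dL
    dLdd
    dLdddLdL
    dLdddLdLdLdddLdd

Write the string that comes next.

Rewriting the 16 symbols of dLdddLdLdLdddLdd one by one yields dL dd dL dL dL dd dL dd dL dd dL dL dL dd dL dL; concatenated:

dLdddLdLdLdddLdddLdddLdLdLdddLdL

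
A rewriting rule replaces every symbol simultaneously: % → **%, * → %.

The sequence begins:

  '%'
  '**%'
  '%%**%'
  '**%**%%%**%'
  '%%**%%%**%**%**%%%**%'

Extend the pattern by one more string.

Applying the rule to each of the 21 symbols of %%**%%%**%**%**%%%**% gives the pieces **% **% % % **% **% **% % % **% % % **% % % **% **% **% % % **%, which concatenate to the answer.

**%**%%%**%**%**%%%**%%%**%%%**%**%**%%%**%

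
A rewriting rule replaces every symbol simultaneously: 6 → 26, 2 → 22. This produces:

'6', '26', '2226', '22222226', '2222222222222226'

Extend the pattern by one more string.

22222222222222222222222222222226

Replace each of the 16 characters of 2222222222222226 in place — 22 22 22 22 22 22 22 22 22 22 22 22 22 22 22 26 — and concatenate.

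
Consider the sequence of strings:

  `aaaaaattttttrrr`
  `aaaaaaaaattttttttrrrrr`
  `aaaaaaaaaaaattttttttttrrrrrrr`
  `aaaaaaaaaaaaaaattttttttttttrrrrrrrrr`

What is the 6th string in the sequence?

The n-th term is 3n a's then 2n+2 t's then 2n-1 r's, where the shown terms are n = 2, 3, 4, 5.
For term 6, n = 7, so the run lengths are 21, 16, 13.

aaaaaaaaaaaaaaaaaaaaattttttttttttttttrrrrrrrrrrrrr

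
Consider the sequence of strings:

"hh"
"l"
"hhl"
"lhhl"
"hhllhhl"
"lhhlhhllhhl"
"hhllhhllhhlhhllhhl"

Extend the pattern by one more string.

lhhlhhllhhlhhllhhllhhlhhllhhl

This is a Fibonacci-style word recurrence s(k) = s(k−2)·s(k−1): e.g. hh·l = hhl.
The next term joins lhhlhhllhhl and hhllhhllhhlhhllhhl.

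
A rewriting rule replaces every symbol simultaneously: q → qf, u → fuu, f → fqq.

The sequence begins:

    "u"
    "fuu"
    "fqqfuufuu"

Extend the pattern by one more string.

fqqqfqffqqfuufuufqqfuufuu

Expanding fqqfuufuu: f→fqq, q→qf, q→qf, f→fqq, u→fuu, u→fuu, f→fqq, u→fuu, u→fuu. Concatenated: fqq qf qf fqq fuu fuu fqq fuu fuu.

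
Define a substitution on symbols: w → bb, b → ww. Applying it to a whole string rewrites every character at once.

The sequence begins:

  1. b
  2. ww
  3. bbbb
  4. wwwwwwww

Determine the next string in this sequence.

Expanding wwwwwwww: w→bb, w→bb, w→bb, w→bb, w→bb, w→bb, w→bb, w→bb. Concatenated: bb bb bb bb bb bb bb bb.

bbbbbbbbbbbbbbbb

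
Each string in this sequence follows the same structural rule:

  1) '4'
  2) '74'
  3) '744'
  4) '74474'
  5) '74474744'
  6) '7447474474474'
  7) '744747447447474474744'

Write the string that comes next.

From term 3 onward, concatenate the last term with the second-to-last: 74·4 = 744, 744·74 = 74474, …
Continuing: 744747447447474474744 · 7447474474474 gives term 8.

7447474474474744747447447474474474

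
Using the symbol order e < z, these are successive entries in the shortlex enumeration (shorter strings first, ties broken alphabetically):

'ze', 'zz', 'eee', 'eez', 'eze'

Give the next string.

ezz

The successor of eze increments the rightmost position that isn't already z and resets every position after it to e.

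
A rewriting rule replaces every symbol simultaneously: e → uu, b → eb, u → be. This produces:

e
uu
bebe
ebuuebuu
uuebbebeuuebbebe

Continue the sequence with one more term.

bebeuuebebuuebuubebeuuebebuuebuu

Replace each of the 16 characters of uuebbebeuuebbebe in place — be be uu eb eb uu eb uu be be uu eb eb uu eb uu — and concatenate.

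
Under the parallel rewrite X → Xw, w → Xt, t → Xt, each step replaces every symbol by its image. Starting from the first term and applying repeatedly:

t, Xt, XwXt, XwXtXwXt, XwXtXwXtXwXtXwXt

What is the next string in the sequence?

Rewriting the 16 symbols of XwXtXwXtXwXtXwXt one by one yields Xw Xt Xw Xt Xw Xt Xw Xt Xw Xt Xw Xt Xw Xt Xw Xt; concatenated:

XwXtXwXtXwXtXwXtXwXtXwXtXwXtXwXt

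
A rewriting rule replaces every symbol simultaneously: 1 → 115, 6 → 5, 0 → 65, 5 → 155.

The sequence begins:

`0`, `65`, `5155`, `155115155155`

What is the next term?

Apply φ to 155115155155 symbol by symbol: 1→115, 5→155, 5→155, 1→115, 1→115, 5→155, 1→115, 5→155, 5→155, 1→115, 5→155, 5→155; joined: 115 155 155 115 115 155 115 155 155 115 155 155.

115155155115115155115155155115155155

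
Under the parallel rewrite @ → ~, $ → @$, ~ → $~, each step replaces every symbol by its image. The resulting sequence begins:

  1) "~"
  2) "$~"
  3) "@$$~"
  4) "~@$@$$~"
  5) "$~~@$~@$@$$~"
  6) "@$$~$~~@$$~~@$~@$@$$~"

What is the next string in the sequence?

Replace each of the 21 characters of @$$~$~~@$$~~@$~@$@$$~ in place — ~ @$ @$ $~ @$ $~ $~ ~ @$ @$ $~ $~ ~ @$ $~ ~ @$ ~ @$ @$ $~ — and concatenate.

~@$@$$~@$$~$~~@$@$$~$~~@$$~~@$~@$@$$~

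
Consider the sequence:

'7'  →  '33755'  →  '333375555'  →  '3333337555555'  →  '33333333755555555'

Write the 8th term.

s(k+1) = 33·s(k)·55, so each term gains 33 as a prefix and 55 as a suffix.
From 33333333755555555, 3 further steps: 33333333755555555 → 333333333375555555555 → 3333333333337555555555555 → (answer).

33333333333333755555555555555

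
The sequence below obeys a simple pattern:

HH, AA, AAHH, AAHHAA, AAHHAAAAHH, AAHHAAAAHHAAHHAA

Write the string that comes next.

From term 3 onward, concatenate the last term with the second-to-last: AA·HH = AAHH, AAHH·AA = AAHHAA, …
The next term joins AAHHAAAAHHAAHHAA and AAHHAAAAHH.

AAHHAAAAHHAAHHAAAAHHAAAAHH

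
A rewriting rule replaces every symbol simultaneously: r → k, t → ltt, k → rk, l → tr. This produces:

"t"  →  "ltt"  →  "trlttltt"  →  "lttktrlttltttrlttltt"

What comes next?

Replace each of the 20 characters of lttktrlttltttrlttltt in place — tr ltt ltt rk ltt k tr ltt ltt tr ltt ltt ltt k tr ltt ltt tr ltt ltt — and concatenate.

trlttlttrklttktrlttltttrlttlttlttktrlttltttrlttltt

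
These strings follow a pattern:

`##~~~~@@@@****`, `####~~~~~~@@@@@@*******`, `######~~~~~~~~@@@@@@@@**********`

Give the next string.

########~~~~~~~~~~@@@@@@@@@@*************

The n-th term is 2n-2 #'s then 2n ~'s then 2n @'s then 3n-2 *'s, where the shown terms are n = 2, 3, 4.
Setting n = 5 gives 8, 10, 10, 13 characters in each block.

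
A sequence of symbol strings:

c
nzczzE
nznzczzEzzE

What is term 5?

nznznznzczzEzzEzzEzzE

s(k+1) = nz·s(k)·zzE, so each term gains nz as a prefix and zzE as a suffix.
From nznzczzEzzE, 2 further steps: nznzczzEzzE → nznznzczzEzzEzzE → (answer).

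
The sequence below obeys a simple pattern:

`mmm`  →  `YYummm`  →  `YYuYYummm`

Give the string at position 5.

YYuYYuYYuYYummm

Each term is the previous one with YYu prepended.
From YYuYYummm, 2 further steps: YYuYYummm → YYuYYuYYummm → (answer).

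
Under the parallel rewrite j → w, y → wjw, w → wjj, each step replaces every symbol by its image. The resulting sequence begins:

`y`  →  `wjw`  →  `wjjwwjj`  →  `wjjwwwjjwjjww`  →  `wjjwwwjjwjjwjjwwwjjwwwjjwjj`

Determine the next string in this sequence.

Rewriting the 27 symbols of wjjwwwjjwjjwjjwwwjjwwwjjwjj one by one yields wjj w w wjj wjj wjj w w wjj w w wjj w w wjj wjj wjj w w wjj wjj wjj w w wjj w w; concatenated:

wjjwwwjjwjjwjjwwwjjwwwjjwwwjjwjjwjjwwwjjwjjwjjwwwjjww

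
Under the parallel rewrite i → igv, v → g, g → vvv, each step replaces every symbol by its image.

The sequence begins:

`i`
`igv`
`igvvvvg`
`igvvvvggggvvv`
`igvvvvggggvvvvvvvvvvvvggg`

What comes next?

igvvvvggggvvvvvvvvvvvvggggggggggggvvvvvvvvv

φ(igvvvvggggvvvvvvvvvvvvggg) expands symbol-by-symbol to igv vvv g g g g vvv vvv vvv vvv g g g g g g g g g g g g vvv vvv vvv; joining the 25 pieces gives the next term.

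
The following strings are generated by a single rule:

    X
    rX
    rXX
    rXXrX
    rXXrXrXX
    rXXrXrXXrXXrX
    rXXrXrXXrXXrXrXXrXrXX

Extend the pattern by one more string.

This is a Fibonacci-style word recurrence s(k) = s(k−1)·s(k−2): e.g. rX·X = rXX.
Continuing: rXXrXrXXrXXrXrXXrXrXX · rXXrXrXXrXXrX gives term 8.

rXXrXrXXrXXrXrXXrXrXXrXXrXrXXrXXrX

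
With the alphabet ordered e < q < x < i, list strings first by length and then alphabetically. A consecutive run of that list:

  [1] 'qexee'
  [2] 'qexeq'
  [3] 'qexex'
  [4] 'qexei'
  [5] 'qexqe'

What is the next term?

qexqq

Find the rightmost character of qexqe below i, bump it to the next letter, and reset everything to its right to e.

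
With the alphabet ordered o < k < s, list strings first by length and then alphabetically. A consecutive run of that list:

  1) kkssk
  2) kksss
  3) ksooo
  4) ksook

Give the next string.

ksoos

The successor of ksook increments the rightmost position that isn't already s and resets every position after it to o.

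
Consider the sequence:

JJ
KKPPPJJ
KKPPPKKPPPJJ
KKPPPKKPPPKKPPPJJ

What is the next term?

Every step adds KKPPP at the front: s(k+1) = KKPPP·s(k).
One more step from KKPPPKKPPPKKPPPJJ gives the answer.

KKPPPKKPPPKKPPPKKPPPJJ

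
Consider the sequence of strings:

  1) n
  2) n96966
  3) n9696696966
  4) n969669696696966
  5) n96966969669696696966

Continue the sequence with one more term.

n9696696966969669696696966

Each term is the previous one with 96966 appended.
So the next term is n96966969669696696966·96966.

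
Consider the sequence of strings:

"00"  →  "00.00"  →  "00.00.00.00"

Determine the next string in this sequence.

Each string is two copies of the previous one joined by '.'.
One more doubling of 00.00.00.00 gives the answer.

00.00.00.00.00.00.00.00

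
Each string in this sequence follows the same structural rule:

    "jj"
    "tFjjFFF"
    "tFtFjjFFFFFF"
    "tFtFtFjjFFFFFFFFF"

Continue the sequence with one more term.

tFtFtFtFjjFFFFFFFFFFFF

s(k+1) = tF·s(k)·FFF, so each term gains tF as a prefix and FFF as a suffix.
So the next term is tF·tFtFtFjjFFFFFFFFF·FFF.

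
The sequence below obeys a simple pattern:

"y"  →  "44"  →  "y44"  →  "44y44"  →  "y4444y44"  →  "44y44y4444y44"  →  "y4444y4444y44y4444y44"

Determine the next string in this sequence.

Each term (from the third on) is the two preceding terms concatenated in order: term 3 = y·44 = y44.
Continuing: 44y44y4444y44 · y4444y4444y44y4444y44 gives term 8.

44y44y4444y44y4444y4444y44y4444y44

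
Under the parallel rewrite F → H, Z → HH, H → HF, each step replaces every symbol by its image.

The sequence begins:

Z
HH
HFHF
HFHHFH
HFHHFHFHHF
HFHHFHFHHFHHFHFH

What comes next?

Rewriting the 16 symbols of HFHHFHFHHFHHFHFH one by one yields HF H HF HF H HF H HF HF H HF HF H HF H HF; concatenated:

HFHHFHFHHFHHFHFHHFHFHHFHHF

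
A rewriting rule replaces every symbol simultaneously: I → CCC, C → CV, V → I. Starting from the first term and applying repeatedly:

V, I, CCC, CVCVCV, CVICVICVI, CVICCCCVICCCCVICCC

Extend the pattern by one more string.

CVICCCCVCVCVCVICCCCVCVCVCVICCCCVCVCV

φ(CVICCCCVICCCCVICCC) expands symbol-by-symbol to CV I CCC CV CV CV CV I CCC CV CV CV CV I CCC CV CV CV; joining the 18 pieces gives the next term.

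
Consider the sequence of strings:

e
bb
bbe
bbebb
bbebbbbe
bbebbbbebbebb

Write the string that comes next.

bbebbbbebbebbbbebbbbe

Each term (from the third on) is the previous term followed by the one before it: term 3 = bb·e = bbe.
The next term joins bbebbbbebbebb and bbebbbbe.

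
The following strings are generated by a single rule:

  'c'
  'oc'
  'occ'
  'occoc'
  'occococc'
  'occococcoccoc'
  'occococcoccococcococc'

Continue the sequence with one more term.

Each term (from the third on) is the previous term followed by the one before it: term 3 = oc·c = occ.
Continuing: occococcoccococcococc · occococcoccoc gives term 8.

occococcoccococcococcoccococcoccoc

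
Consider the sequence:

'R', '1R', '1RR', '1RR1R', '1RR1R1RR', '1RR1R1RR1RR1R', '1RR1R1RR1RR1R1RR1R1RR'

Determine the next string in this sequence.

1RR1R1RR1RR1R1RR1R1RR1RR1R1RR1RR1R

This is a Fibonacci-style word recurrence s(k) = s(k−1)·s(k−2): e.g. 1R·R = 1RR.
The next term joins 1RR1R1RR1RR1R1RR1R1RR and 1RR1R1RR1RR1R.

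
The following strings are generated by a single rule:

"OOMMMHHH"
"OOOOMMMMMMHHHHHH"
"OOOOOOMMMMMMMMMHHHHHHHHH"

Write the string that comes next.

OOOOOOOOMMMMMMMMMMMMHHHHHHHHHHHH

Term n consists of 2n O's, followed by 3n M's, followed by 3n H's (n = 1, 2, …).
At n = 4 the blocks have lengths 8, 12, 12.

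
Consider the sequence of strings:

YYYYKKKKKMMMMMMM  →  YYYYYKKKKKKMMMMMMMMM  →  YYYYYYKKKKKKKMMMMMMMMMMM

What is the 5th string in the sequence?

The n-th term is n+2 Y's then n+3 K's then 2n+3 M's, where the shown terms are n = 2, 3, 4.
For term 5, n = 6, so the run lengths are 8, 9, 15.

YYYYYYYYKKKKKKKKKMMMMMMMMMMMMMMM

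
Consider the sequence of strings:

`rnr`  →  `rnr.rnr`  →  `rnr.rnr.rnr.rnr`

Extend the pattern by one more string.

Each string is two copies of the previous one joined by '.'.
Doubling rnr.rnr.rnr.rnr with '.' between the halves:

rnr.rnr.rnr.rnr.rnr.rnr.rnr.rnr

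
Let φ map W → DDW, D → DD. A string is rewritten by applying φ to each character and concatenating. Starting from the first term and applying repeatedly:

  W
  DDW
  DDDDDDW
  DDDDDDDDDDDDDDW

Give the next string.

Replace each of the 15 characters of DDDDDDDDDDDDDDW in place — DD DD DD DD DD DD DD DD DD DD DD DD DD DD DDW — and concatenate.

DDDDDDDDDDDDDDDDDDDDDDDDDDDDDDW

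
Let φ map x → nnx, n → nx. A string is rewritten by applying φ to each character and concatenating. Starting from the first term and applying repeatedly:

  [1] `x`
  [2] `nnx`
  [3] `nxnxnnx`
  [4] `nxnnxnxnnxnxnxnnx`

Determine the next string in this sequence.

Replace each of the 17 characters of nxnnxnxnnxnxnxnnx in place — nx nnx nx nx nnx nx nnx nx nx nnx nx nnx nx nnx nx nx nnx — and concatenate.

nxnnxnxnxnnxnxnnxnxnxnnxnxnnxnxnnxnxnxnnx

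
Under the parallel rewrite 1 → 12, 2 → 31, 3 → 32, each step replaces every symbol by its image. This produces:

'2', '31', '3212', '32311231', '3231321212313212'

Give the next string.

32313212323112311231321232311231

Replace each of the 16 characters of 3231321212313212 in place — 32 31 32 12 32 31 12 31 12 31 32 12 32 31 12 31 — and concatenate.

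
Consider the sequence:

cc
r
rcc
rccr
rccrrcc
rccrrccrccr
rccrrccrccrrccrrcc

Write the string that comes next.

rccrrccrccrrccrrccrccrrccrccr

Each term (from the third on) is the previous term followed by the one before it: term 3 = r·cc = rcc.
The next term joins rccrrccrccrrccrrcc and rccrrccrccr.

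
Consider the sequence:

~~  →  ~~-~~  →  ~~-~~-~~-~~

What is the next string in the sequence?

~~-~~-~~-~~-~~-~~-~~-~~

Each string is two copies of the previous one joined by '-'.
So the next term is two copies of ~~-~~-~~-~~ with '-' between the halves.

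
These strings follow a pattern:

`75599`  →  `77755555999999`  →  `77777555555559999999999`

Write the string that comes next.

Each string has the form 7^{2n-1} 5^{3n-1} 9^{4n-2} (n = 1, 2, …).
Setting n = 4 gives 7, 11, 14 characters in each block.

77777775555555555599999999999999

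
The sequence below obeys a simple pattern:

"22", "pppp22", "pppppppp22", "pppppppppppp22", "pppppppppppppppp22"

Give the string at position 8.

pppppppppppppppppppppppppppp22

Every step adds pppp at the front: s(k+1) = pppp·s(k).
From pppppppppppppppp22, 3 further steps: pppppppppppppppp22 → pppppppppppppppppppp22 → pppppppppppppppppppppppp22 → (answer).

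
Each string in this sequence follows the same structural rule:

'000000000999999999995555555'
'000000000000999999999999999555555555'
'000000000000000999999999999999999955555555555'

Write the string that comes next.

Term n consists of 3n 0's, followed by 4n-1 9's, followed by 2n+1 5's, where the shown terms are n = 3, 4, 5.
Setting n = 6 gives 18, 23, 13 characters in each block.

000000000000000000999999999999999999999995555555555555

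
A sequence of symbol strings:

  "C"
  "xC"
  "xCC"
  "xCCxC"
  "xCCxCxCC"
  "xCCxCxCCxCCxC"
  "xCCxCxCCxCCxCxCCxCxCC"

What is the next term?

Each term (from the third on) is the previous term followed by the one before it: term 3 = xC·C = xCC.
The next term joins xCCxCxCCxCCxCxCCxCxCC and xCCxCxCCxCCxC.

xCCxCxCCxCCxCxCCxCxCCxCCxCxCCxCCxC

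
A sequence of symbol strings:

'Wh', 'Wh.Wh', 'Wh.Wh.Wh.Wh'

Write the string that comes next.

s(k+1) = s(k)·.·s(k) — each term doubles the last with '.' between the halves.
So the next term is two copies of Wh.Wh.Wh.Wh with '.' between the halves.

Wh.Wh.Wh.Wh.Wh.Wh.Wh.Wh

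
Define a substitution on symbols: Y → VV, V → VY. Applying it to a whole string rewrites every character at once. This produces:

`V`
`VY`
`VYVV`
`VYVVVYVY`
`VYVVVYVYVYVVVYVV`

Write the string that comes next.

Rewriting the 16 symbols of VYVVVYVYVYVVVYVV one by one yields VY VV VY VY VY VV VY VV VY VV VY VY VY VV VY VY; concatenated:

VYVVVYVYVYVVVYVVVYVVVYVYVYVVVYVY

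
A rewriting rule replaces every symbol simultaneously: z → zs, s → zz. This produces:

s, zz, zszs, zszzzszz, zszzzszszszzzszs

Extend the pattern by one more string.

Rewriting the 16 symbols of zszzzszszszzzszs one by one yields zs zz zs zs zs zz zs zz zs zz zs zs zs zz zs zz; concatenated:

zszzzszszszzzszzzszzzszszszzzszz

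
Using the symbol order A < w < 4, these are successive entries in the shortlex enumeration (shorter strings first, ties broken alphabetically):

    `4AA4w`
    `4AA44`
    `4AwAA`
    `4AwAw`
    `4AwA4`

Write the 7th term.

4Awww

Advancing 2 positions from 4AwA4 through 4AwA4 → 4AwwA reaches term 7.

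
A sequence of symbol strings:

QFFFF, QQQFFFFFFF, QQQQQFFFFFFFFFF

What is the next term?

QQQQQQQFFFFFFFFFFFFF

The n-th term is 2n-1 Q's then 3n+1 F's (n = 1, 2, …).
Setting n = 4 gives 7, 13 characters in each block.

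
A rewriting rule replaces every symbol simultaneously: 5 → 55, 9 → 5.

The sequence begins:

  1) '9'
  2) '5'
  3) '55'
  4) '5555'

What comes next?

55555555

Expanding 5555: 5→55, 5→55, 5→55, 5→55. Concatenated: 55 55 55 55.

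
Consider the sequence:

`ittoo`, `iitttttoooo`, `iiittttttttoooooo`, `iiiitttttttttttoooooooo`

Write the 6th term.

Reading off run lengths: i runs 1, 2, 3, 4; t runs 2, 5, 8, 11; o runs 2, 4, 6, 8 — each is linear in n (n = 1, 2, …).
At n = 6 the blocks have lengths 6, 17, 12.

iiiiiitttttttttttttttttoooooooooooo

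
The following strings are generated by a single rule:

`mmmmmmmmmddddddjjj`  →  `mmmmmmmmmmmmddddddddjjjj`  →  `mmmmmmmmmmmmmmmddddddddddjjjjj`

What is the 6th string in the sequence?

mmmmmmmmmmmmmmmmmmmmmmmmddddddddddddddddjjjjjjjj

The n-th term is 3n m's then 2n d's then n j's, where the shown terms are n = 3, 4, 5.
Setting n = 8 gives 24, 16, 8 characters in each block.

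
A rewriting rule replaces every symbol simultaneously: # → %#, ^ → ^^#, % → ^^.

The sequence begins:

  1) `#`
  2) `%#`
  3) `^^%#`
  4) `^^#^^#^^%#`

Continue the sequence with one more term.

^^#^^#%#^^#^^#%#^^#^^#^^%#

Rewriting each symbol of ^^#^^#^^%#: ^→^^#, ^→^^#, #→%#, ^→^^#, ^→^^#, #→%#, ^→^^#, ^→^^#, %→^^, #→%#, which concatenates to ^^# ^^# %# ^^# ^^# %# ^^# ^^# ^^ %#.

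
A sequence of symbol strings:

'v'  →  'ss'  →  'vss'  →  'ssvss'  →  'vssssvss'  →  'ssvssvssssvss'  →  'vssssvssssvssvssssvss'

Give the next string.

ssvssvssssvssvssssvssssvssvssssvss

From term 3 onward, concatenate the second-to-last term with the last: v·ss = vss, ss·vss = ssvss, …
The next term joins ssvssvssssvss and vssssvssssvssvssssvss.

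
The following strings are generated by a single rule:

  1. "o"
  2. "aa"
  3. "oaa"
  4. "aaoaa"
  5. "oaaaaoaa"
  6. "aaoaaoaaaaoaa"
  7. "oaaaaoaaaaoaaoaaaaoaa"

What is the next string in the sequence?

From term 3 onward, concatenate the second-to-last term with the last: o·aa = oaa, aa·oaa = aaoaa, …
Continuing: aaoaaoaaaaoaa · oaaaaoaaaaoaaoaaaaoaa gives term 8.

aaoaaoaaaaoaaoaaaaoaaaaoaaoaaaaoaa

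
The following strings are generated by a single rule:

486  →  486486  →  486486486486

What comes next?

s(k+1) = s(k)·s(k) — each term doubles the last.
Doubling 486486486486:

486486486486486486486486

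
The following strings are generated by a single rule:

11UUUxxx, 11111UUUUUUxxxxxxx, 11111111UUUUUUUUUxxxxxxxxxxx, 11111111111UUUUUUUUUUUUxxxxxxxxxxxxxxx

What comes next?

11111111111111UUUUUUUUUUUUUUUxxxxxxxxxxxxxxxxxxx

Each string has the form 1^{3n-1} U^{3n} x^{4n-1} (n = 1, 2, …).
For the next term, n = 5, so the run lengths are 14, 15, 19.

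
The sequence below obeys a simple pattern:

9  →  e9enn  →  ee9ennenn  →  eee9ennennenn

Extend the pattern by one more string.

eeee9ennennennenn

Every step adds e to the front and enn to the end of the previous string.
So the next term is e·eee9ennennenn·enn.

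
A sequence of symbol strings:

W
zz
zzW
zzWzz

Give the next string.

This is a Fibonacci-style word recurrence s(k) = s(k−1)·s(k−2): e.g. zz·W = zzW.
The next term joins zzWzz and zzW.

zzWzzzzW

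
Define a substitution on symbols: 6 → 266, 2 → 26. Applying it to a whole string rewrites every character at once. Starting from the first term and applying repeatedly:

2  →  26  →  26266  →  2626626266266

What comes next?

Rewriting the 13 symbols of 2626626266266 one by one yields 26 266 26 266 266 26 266 26 266 266 26 266 266; concatenated:

2626626266266262662626626626266266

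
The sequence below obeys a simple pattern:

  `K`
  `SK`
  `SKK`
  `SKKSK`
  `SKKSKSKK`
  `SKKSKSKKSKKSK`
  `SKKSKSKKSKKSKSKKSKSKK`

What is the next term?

Each term (from the third on) is the previous term followed by the one before it: term 3 = SK·K = SKK.
So term 8 is SKKSKSKKSKKSKSKKSKSKK·SKKSKSKKSKKSK.

SKKSKSKKSKKSKSKKSKSKKSKKSKSKKSKKSK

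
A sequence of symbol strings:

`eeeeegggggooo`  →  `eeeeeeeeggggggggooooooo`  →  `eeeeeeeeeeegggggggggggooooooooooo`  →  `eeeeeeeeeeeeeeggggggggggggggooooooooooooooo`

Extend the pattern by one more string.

eeeeeeeeeeeeeeeeegggggggggggggggggooooooooooooooooooo

Term n consists of 3n+2 e's, followed by 3n+2 g's, followed by 4n-1 o's (n = 1, 2, …).
Setting n = 5 gives 17, 17, 19 characters in each block.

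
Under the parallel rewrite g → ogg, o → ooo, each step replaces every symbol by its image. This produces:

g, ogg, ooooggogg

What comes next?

Expanding ooooggogg: o→ooo, o→ooo, o→ooo, o→ooo, g→ogg, g→ogg, o→ooo, g→ogg, g→ogg. Concatenated: ooo ooo ooo ooo ogg ogg ooo ogg ogg.

oooooooooooooggoggooooggogg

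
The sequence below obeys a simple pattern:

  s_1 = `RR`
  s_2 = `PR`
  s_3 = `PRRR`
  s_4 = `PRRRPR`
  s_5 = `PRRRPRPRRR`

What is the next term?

PRRRPRPRRRPRRRPR

This is a Fibonacci-style word recurrence s(k) = s(k−1)·s(k−2): e.g. PR·RR = PRRR.
So term 6 is PRRRPRPRRR·PRRRPR.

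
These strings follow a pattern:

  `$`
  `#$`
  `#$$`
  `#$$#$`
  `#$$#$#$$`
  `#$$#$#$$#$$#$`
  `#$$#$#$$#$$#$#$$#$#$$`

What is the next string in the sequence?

#$$#$#$$#$$#$#$$#$#$$#$$#$#$$#$$#$

From term 3 onward, concatenate the last term with the second-to-last: #$·$ = #$$, #$$·#$ = #$$#$, …
So term 8 is #$$#$#$$#$$#$#$$#$#$$·#$$#$#$$#$$#$.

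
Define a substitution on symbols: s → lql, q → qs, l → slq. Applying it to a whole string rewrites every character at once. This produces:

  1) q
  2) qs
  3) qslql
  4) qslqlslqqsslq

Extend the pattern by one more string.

qslqlslqqsslqlqlslqqsqslqllqlslqqs

Replace each of the 13 characters of qslqlslqqsslq in place — qs lql slq qs slq lql slq qs qs lql lql slq qs — and concatenate.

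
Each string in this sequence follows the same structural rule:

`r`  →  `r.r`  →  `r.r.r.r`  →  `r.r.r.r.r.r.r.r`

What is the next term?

s(k+1) = s(k)·.·s(k) — each term doubles the last with '.' between the halves.
One more doubling of r.r.r.r.r.r.r.r gives the answer.

r.r.r.r.r.r.r.r.r.r.r.r.r.r.r.r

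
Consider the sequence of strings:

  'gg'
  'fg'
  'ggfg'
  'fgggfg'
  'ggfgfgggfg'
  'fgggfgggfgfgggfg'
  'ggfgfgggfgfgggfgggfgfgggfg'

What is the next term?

Each term (from the third on) is the two preceding terms concatenated in order: term 3 = gg·fg = ggfg.
Continuing: fgggfgggfgfgggfg · ggfgfgggfgfgggfgggfgfgggfg gives term 8.

fgggfgggfgfgggfgggfgfgggfgfgggfgggfgfgggfg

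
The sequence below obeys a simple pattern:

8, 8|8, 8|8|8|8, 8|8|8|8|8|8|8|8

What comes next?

s(k+1) = s(k)·|·s(k) — each term doubles the last with '|' between the halves.
So the next term is two copies of 8|8|8|8|8|8|8|8 with '|' between the halves.

8|8|8|8|8|8|8|8|8|8|8|8|8|8|8|8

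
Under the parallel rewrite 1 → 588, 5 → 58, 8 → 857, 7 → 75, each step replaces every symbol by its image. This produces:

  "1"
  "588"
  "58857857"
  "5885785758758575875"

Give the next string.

Rewriting the 19 symbols of 5885785758758575875 one by one yields 58 857 857 58 75 857 58 75 58 857 75 58 857 58 75 58 857 75 58; concatenated:

58857857587585758755885775588575875588577558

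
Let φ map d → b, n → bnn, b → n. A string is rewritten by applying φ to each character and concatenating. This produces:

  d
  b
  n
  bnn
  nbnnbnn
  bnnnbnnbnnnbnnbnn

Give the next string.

nbnnbnnbnnnbnnbnnnbnnbnnbnnnbnnbnnnbnnbnn

Replace each of the 17 characters of bnnnbnnbnnnbnnbnn in place — n bnn bnn bnn n bnn bnn n bnn bnn bnn n bnn bnn n bnn bnn — and concatenate.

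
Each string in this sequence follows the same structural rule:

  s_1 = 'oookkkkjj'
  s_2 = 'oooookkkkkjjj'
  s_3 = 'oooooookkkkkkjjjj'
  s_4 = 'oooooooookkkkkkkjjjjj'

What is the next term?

Each string has the form o^{2n-1} k^{n+2} j^{n}, where the shown terms are n = 2, 3, 4, 5.
At n = 6 the blocks have lengths 11, 8, 6.

oooooooooookkkkkkkkjjjjjj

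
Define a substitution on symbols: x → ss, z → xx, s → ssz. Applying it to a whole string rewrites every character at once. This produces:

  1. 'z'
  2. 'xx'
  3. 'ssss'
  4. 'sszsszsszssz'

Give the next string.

Rewriting each symbol of sszsszsszssz: s→ssz, s→ssz, z→xx, s→ssz, s→ssz, z→xx, s→ssz, s→ssz, z→xx, s→ssz, s→ssz, z→xx, which concatenates to ssz ssz xx ssz ssz xx ssz ssz xx ssz ssz xx.

sszsszxxsszsszxxsszsszxxsszsszxx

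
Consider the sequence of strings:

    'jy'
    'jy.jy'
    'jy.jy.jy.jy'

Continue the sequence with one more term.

jy.jy.jy.jy.jy.jy.jy.jy

Each string is two copies of the previous one joined by '.'.
One more doubling of jy.jy.jy.jy gives the answer.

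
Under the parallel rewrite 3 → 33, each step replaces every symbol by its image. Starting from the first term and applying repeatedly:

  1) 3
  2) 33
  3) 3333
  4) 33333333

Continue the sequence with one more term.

Expanding 33333333: 3→33, 3→33, 3→33, 3→33, 3→33, 3→33, 3→33, 3→33. Concatenated: 33 33 33 33 33 33 33 33.

3333333333333333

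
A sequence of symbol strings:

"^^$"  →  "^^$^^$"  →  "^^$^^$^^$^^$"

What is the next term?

^^$^^$^^$^^$^^$^^$^^$^^$

s(k+1) = s(k)·s(k) — each term doubles the last.
So the next term is two copies of ^^$^^$^^$^^$.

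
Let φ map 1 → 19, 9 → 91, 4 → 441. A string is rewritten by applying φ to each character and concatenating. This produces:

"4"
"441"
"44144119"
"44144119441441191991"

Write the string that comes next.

φ(44144119441441191991) expands symbol-by-symbol to 441 441 19 441 441 19 19 91 441 441 19 441 441 19 19 91 19 91 91 19; joining the 20 pieces gives the next term.

441441194414411919914414411944144119199119919119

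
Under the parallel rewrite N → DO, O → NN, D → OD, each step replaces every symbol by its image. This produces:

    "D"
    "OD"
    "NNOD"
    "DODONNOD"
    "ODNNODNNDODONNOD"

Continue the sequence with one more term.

Rewriting the 16 symbols of ODNNODNNDODONNOD one by one yields NN OD DO DO NN OD DO DO OD NN OD NN DO DO NN OD; concatenated:

NNODDODONNODDODOODNNODNNDODONNOD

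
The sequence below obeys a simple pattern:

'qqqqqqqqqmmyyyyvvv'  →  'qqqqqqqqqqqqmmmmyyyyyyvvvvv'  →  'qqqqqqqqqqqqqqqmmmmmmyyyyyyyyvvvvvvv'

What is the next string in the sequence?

qqqqqqqqqqqqqqqqqqmmmmmmmmyyyyyyyyyyvvvvvvvvv

Term n consists of 3n+3 q's, followed by 2n-2 m's, followed by 2n y's, followed by 2n-1 v's, where the shown terms are n = 2, 3, 4.
For the next term, n = 5, so the run lengths are 18, 8, 10, 9.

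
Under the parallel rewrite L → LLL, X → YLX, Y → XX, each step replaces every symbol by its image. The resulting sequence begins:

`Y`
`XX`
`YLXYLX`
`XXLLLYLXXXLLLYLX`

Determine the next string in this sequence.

YLXYLXLLLLLLLLLXXLLLYLXYLXYLXLLLLLLLLLXXLLLYLX

Applying the rule to each of the 16 symbols of XXLLLYLXXXLLLYLX gives the pieces YLX YLX LLL LLL LLL XX LLL YLX YLX YLX LLL LLL LLL XX LLL YLX, which concatenate to the answer.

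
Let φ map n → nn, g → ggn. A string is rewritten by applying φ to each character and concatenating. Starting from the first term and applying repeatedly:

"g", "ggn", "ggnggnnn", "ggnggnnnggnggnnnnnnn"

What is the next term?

Replace each of the 20 characters of ggnggnnnggnggnnnnnnn in place — ggn ggn nn ggn ggn nn nn nn ggn ggn nn ggn ggn nn nn nn nn nn nn nn — and concatenate.

ggnggnnnggnggnnnnnnnggnggnnnggnggnnnnnnnnnnnnnnn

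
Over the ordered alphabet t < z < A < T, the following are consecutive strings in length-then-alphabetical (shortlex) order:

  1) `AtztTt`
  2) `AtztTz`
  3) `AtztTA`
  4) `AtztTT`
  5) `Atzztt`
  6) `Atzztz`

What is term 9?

Advancing 3 positions from Atzztz through Atzztz → AtzztA → AtzztT reaches term 9.

Atzzzt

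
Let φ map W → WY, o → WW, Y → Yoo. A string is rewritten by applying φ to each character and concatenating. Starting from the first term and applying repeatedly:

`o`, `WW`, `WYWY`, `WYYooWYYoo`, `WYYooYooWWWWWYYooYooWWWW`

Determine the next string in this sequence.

WYYooYooWWWWYooWWWWWYWYWYWYWYYooYooWWWWYooWWWWWYWYWYWY

φ(WYYooYooWWWWWYYooYooWWWW) expands symbol-by-symbol to WY Yoo Yoo WW WW Yoo WW WW WY WY WY WY WY Yoo Yoo WW WW Yoo WW WW WY WY WY WY; joining the 24 pieces gives the next term.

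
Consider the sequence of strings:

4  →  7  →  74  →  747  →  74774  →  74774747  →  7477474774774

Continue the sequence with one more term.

From term 3 onward, concatenate the last term with the second-to-last: 7·4 = 74, 74·7 = 747, …
So term 8 is 7477474774774·74774747.

747747477477474774747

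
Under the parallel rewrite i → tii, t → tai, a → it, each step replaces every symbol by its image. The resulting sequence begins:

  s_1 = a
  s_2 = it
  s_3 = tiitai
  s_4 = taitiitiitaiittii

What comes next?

taiittiitaitiitiitaitiitiitaiittiitiitaitaitiitii

φ(taitiitiitaiittii) expands symbol-by-symbol to tai it tii tai tii tii tai tii tii tai it tii tii tai tai tii tii; joining the 17 pieces gives the next term.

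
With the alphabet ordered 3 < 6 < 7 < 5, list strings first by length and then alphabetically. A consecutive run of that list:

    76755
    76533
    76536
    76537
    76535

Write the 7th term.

Stepping forward 2 times from 76535: 76535 → 76563, then the target.

76566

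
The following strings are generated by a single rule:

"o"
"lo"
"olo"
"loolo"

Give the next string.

ololoolo

This is a Fibonacci-style word recurrence s(k) = s(k−2)·s(k−1): e.g. o·lo = olo.
So term 5 is olo·loolo.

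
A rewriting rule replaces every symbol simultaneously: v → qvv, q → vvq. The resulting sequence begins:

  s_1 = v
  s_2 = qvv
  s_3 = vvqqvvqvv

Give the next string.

qvvqvvvvqvvqqvvqvvvvqqvvqvv

Apply φ to vvqqvvqvv symbol by symbol: v→qvv, v→qvv, q→vvq, q→vvq, v→qvv, v→qvv, q→vvq, v→qvv, v→qvv; joined: qvv qvv vvq vvq qvv qvv vvq qvv qvv.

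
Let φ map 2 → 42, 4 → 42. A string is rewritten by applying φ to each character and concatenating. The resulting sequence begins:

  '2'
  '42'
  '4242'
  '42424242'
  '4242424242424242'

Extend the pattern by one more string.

Rewriting the 16 symbols of 4242424242424242 one by one yields 42 42 42 42 42 42 42 42 42 42 42 42 42 42 42 42; concatenated:

42424242424242424242424242424242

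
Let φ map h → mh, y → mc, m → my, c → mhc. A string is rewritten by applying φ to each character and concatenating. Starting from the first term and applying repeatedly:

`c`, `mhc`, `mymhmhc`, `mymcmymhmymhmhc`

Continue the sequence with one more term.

mymcmymhcmymcmymhmymcmymhmymhmhc

Replace each of the 15 characters of mymcmymhmymhmhc in place — my mc my mhc my mc my mh my mc my mh my mh mhc — and concatenate.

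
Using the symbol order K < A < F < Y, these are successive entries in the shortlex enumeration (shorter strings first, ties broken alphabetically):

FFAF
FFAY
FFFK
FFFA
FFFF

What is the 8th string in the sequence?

FFYA

Continuing the enumeration 3 steps past FFFF: FFFF → FFFY → FFYK → (answer).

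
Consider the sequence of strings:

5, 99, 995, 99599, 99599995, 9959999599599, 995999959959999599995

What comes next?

This is a Fibonacci-style word recurrence s(k) = s(k−1)·s(k−2): e.g. 99·5 = 995.
The next term joins 995999959959999599995 and 9959999599599.

9959999599599995999959959999599599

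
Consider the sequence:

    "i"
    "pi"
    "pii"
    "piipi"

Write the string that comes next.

piipipii

From term 3 onward, concatenate the last term with the second-to-last: pi·i = pii, pii·pi = piipi, …
So term 5 is piipi·pii.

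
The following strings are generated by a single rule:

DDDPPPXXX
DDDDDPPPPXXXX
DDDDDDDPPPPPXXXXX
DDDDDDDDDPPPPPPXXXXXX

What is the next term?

Each string has the form D^{2n+1} P^{n+2} X^{n+2} (n = 1, 2, …).
At n = 5 the blocks have lengths 11, 7, 7.

DDDDDDDDDDDPPPPPPPXXXXXXX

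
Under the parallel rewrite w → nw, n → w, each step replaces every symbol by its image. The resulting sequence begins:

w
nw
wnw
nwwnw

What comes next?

wnwnwwnw

Apply φ to nwwnw symbol by symbol: n→w, w→nw, w→nw, n→w, w→nw; joined: w nw nw w nw.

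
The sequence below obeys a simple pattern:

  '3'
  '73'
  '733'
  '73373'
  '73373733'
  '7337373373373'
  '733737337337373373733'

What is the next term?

7337373373373733737337337373373373

From term 3 onward, concatenate the last term with the second-to-last: 73·3 = 733, 733·73 = 73373, …
Continuing: 733737337337373373733 · 7337373373373 gives term 8.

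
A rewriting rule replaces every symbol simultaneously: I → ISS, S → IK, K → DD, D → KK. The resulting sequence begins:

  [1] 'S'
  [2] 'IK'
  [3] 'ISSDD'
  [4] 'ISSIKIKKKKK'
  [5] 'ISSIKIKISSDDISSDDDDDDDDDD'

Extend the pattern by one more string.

Applying the rule to each of the 25 symbols of ISSIKIKISSDDISSDDDDDDDDDD gives the pieces ISS IK IK ISS DD ISS DD ISS IK IK KK KK ISS IK IK KK KK KK KK KK KK KK KK KK KK, which concatenate to the answer.

ISSIKIKISSDDISSDDISSIKIKKKKKISSIKIKKKKKKKKKKKKKKKKKKKKK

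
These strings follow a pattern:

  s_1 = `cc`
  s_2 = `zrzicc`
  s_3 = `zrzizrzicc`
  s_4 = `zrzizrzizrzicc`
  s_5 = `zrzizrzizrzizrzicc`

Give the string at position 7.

zrzizrzizrzizrzizrzizrzicc

The strings grow by a fixed prefix zrzi each time.
From zrzizrzizrzizrzicc, 2 further steps: zrzizrzizrzizrzicc → zrzizrzizrzizrzizrzicc → (answer).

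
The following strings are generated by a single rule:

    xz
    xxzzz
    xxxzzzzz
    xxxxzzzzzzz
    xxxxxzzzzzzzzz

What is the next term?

xxxxxxzzzzzzzzzzz

The n-th term is n x's then 2n-1 z's (n = 1, 2, …).
Setting n = 6 gives 6, 11 characters in each block.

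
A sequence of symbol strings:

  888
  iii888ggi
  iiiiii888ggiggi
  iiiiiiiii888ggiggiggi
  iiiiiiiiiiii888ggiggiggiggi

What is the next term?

iiiiiiiiiiiiiii888ggiggiggiggiggi

Every step adds iii to the front and ggi to the end of the previous string.
So the next term is iii·iiiiiiiiiiii888ggiggiggiggi·ggi.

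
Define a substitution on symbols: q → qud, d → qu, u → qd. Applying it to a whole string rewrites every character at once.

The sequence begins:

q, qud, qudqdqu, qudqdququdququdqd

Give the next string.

qudqdququdququdqdqudqdququdqdqudqdququdqu

Applying the rule to each of the 17 symbols of qudqdququdququdqd gives the pieces qud qd qu qud qu qud qd qud qd qu qud qd qud qd qu qud qu, which concatenate to the answer.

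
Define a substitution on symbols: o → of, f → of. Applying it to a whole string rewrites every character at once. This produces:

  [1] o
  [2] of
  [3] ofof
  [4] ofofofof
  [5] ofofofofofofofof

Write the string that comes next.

Applying the rule to each of the 16 symbols of ofofofofofofofof gives the pieces of of of of of of of of of of of of of of of of, which concatenate to the answer.

ofofofofofofofofofofofofofofofof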